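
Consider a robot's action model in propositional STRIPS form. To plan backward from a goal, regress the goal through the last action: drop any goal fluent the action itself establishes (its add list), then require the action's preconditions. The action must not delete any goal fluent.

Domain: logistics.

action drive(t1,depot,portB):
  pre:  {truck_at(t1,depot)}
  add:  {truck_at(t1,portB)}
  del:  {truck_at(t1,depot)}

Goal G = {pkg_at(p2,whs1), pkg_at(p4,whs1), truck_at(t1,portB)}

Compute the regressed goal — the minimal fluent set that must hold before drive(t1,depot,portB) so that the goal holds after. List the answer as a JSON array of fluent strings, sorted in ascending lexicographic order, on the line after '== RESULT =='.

Compute (G \ add) ∪ pre:
  G ∩ del = {}  (empty — regression defined)
  G \ add = {pkg_at(p2,whs1), pkg_at(p4,whs1), truck_at(t1,portB)} \ {truck_at(t1,portB)} = {pkg_at(p2,whs1), pkg_at(p4,whs1)}
  ∪ pre   = {pkg_at(p2,whs1), pkg_at(p4,whs1)} ∪ {truck_at(t1,depot)}
          = {pkg_at(p2,whs1), pkg_at(p4,whs1), truck_at(t1,depot)}

== RESULT ==
["pkg_at(p2,whs1)", "pkg_at(p4,whs1)", "truck_at(t1,depot)"]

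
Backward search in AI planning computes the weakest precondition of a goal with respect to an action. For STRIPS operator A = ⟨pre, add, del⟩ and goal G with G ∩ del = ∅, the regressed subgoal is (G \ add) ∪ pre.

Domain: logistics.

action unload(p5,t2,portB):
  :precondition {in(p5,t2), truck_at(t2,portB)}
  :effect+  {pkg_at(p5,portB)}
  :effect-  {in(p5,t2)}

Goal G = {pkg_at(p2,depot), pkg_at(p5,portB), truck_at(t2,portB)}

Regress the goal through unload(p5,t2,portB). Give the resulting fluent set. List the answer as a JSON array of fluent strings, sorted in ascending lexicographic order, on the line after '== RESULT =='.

Compute (G \ add) ∪ pre:
  G ∩ del = {}  (empty — regression defined)
  G \ add = {pkg_at(p2,depot), pkg_at(p5,portB), truck_at(t2,portB)} \ {pkg_at(p5,portB)} = {pkg_at(p2,depot), truck_at(t2,portB)}
  ∪ pre   = {pkg_at(p2,depot), truck_at(t2,portB)} ∪ {in(p5,t2), truck_at(t2,portB)}
          = {in(p5,t2), pkg_at(p2,depot), truck_at(t2,portB)}

== RESULT ==
["in(p5,t2)", "pkg_at(p2,depot)", "truck_at(t2,portB)"]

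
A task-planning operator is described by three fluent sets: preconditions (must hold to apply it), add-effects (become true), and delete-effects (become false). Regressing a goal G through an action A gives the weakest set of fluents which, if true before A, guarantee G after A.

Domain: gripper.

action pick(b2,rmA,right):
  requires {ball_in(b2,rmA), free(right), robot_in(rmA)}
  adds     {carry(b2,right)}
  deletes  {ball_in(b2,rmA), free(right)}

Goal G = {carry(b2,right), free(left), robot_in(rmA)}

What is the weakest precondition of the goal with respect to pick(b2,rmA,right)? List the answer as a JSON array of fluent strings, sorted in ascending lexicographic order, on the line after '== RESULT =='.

Regress:
  G ∩ del = {}  (empty — regression defined)
  G \ add = {carry(b2,right), free(left), robot_in(rmA)} \ {carry(b2,right)} = {free(left), robot_in(rmA)}
  ∪ pre   = {free(left), robot_in(rmA)} ∪ {ball_in(b2,rmA), free(right), robot_in(rmA)}
          = {ball_in(b2,rmA), free(left), free(right), robot_in(rmA)}

== RESULT ==
["ball_in(b2,rmA)", "free(left)", "free(right)", "robot_in(rmA)"]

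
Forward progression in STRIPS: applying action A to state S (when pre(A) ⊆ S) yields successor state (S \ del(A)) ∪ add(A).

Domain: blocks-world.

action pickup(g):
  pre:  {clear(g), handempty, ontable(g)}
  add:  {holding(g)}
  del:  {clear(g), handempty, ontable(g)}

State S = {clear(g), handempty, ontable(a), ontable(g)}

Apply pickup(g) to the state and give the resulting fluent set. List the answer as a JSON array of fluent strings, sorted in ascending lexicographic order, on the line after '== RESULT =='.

Compute (S \ del) ∪ add:
  pre ⊆ S: {clear(g), handempty, ontable(g)} ⊆ S  — applicable
  S \ del = {ontable(a)}
  ∪ add   = {holding(g), ontable(a)}

== RESULT ==
["holding(g)", "ontable(a)"]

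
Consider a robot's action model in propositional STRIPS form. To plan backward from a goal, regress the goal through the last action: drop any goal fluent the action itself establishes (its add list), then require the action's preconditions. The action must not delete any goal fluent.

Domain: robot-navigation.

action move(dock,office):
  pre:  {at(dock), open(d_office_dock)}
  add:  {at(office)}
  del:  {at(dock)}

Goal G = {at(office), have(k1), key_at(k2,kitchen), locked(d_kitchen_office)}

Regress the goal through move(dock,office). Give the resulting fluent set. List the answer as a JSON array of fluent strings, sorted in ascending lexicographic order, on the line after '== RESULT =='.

Compute (G \ add) ∪ pre:
  G ∩ del = {}  (empty — regression defined)
  G \ add = {at(office), have(k1), key_at(k2,kitchen), locked(d_kitchen_office)} \ {at(office)} = {have(k1), key_at(k2,kitchen), locked(d_kitchen_office)}
  ∪ pre   = {have(k1), key_at(k2,kitchen), locked(d_kitchen_office)} ∪ {at(dock), open(d_office_dock)}
          = {at(dock), have(k1), key_at(k2,kitchen), locked(d_kitchen_office), open(d_office_dock)}

== RESULT ==
["at(dock)", "have(k1)", "key_at(k2,kitchen)", "locked(d_kitchen_office)", "open(d_office_dock)"]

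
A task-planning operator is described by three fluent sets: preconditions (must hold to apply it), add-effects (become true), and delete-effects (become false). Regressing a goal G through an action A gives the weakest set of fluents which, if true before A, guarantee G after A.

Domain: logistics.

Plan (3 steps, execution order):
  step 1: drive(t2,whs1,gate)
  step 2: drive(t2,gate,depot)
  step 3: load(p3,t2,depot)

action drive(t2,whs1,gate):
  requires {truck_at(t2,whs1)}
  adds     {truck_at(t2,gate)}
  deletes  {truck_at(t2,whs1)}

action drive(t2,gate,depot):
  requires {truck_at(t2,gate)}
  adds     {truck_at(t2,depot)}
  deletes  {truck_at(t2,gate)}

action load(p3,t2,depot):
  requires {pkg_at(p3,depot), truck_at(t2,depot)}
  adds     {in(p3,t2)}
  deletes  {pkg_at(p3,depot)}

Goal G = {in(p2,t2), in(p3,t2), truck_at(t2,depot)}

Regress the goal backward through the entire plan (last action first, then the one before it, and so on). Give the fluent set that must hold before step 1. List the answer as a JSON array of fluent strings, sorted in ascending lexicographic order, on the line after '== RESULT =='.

Regress step by step:
  through step 3 (load(p3,t2,depot)): drop {in(p3,t2)}, keep {in(p2,t2), truck_at(t2,depot)}, require {pkg_at(p3,depot), truck_at(t2,depot)}
    → {in(p2,t2), pkg_at(p3,depot), truck_at(t2,depot)}
  through step 2 (drive(t2,gate,depot)): drop {truck_at(t2,depot)}, keep {in(p2,t2), pkg_at(p3,depot)}, require {truck_at(t2,gate)}
    → {in(p2,t2), pkg_at(p3,depot), truck_at(t2,gate)}
  through step 1 (drive(t2,whs1,gate)): drop {truck_at(t2,gate)}, keep {in(p2,t2), pkg_at(p3,depot)}, require {truck_at(t2,whs1)}
    → {in(p2,t2), pkg_at(p3,depot), truck_at(t2,whs1)}

== RESULT ==
["in(p2,t2)", "pkg_at(p3,depot)", "truck_at(t2,whs1)"]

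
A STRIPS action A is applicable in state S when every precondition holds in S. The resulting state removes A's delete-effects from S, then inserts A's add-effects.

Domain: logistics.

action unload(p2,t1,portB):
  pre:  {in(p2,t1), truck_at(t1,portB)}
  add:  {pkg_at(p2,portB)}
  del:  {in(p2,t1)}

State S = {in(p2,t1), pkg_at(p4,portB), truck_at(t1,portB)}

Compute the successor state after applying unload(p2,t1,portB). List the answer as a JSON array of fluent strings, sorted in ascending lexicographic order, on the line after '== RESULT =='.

Compute (S \ del) ∪ add:
  pre ⊆ S: {in(p2,t1), truck_at(t1,portB)} ⊆ S  — applicable
  S \ del = {pkg_at(p4,portB), truck_at(t1,portB)}
  ∪ add   = {pkg_at(p2,portB), pkg_at(p4,portB), truck_at(t1,portB)}

== RESULT ==
["pkg_at(p2,portB)", "pkg_at(p4,portB)", "truck_at(t1,portB)"]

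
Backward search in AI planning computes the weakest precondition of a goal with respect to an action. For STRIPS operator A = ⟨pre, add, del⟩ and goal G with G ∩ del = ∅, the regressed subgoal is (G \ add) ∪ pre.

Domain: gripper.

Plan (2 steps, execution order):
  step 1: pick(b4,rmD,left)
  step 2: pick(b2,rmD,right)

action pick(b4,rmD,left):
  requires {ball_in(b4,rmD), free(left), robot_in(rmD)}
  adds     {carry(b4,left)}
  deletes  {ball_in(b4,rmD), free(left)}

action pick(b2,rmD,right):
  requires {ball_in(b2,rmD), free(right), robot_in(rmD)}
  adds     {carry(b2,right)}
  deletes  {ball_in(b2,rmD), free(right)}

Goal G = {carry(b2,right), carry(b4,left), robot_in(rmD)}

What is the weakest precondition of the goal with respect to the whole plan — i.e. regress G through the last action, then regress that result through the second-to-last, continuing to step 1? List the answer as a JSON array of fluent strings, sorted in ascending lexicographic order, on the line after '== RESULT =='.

Work backward from the goal:
  through step 2 (pick(b2,rmD,right)): drop {carry(b2,right)}, keep {carry(b4,left), robot_in(rmD)}, require {ball_in(b2,rmD), free(right), robot_in(rmD)}
    → {ball_in(b2,rmD), carry(b4,left), free(right), robot_in(rmD)}
  through step 1 (pick(b4,rmD,left)): drop {carry(b4,left)}, keep {ball_in(b2,rmD), free(right), robot_in(rmD)}, require {ball_in(b4,rmD), free(left), robot_in(rmD)}
    → {ball_in(b2,rmD), ball_in(b4,rmD), free(left), free(right), robot_in(rmD)}

== RESULT ==
["ball_in(b2,rmD)", "ball_in(b4,rmD)", "free(left)", "free(right)", "robot_in(rmD)"]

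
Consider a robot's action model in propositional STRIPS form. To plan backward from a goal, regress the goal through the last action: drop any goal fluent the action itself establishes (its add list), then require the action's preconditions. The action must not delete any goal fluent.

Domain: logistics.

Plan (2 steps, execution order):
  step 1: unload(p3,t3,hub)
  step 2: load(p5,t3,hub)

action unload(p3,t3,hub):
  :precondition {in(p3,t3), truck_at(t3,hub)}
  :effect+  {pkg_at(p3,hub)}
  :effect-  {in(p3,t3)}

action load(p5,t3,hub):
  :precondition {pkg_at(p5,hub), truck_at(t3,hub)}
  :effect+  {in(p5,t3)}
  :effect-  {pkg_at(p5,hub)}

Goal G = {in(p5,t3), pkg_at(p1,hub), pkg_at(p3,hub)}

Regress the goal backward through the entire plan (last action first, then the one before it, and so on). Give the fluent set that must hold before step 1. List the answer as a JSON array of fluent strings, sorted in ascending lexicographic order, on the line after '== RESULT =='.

Regress step by step:
  through step 2 (load(p5,t3,hub)): drop {in(p5,t3)}, keep {pkg_at(p1,hub), pkg_at(p3,hub)}, require {pkg_at(p5,hub), truck_at(t3,hub)}
    → {pkg_at(p1,hub), pkg_at(p3,hub), pkg_at(p5,hub), truck_at(t3,hub)}
  through step 1 (unload(p3,t3,hub)): drop {pkg_at(p3,hub)}, keep {pkg_at(p1,hub), pkg_at(p5,hub), truck_at(t3,hub)}, require {in(p3,t3), truck_at(t3,hub)}
    → {in(p3,t3), pkg_at(p1,hub), pkg_at(p5,hub), truck_at(t3,hub)}

== RESULT ==
["in(p3,t3)", "pkg_at(p1,hub)", "pkg_at(p5,hub)", "truck_at(t3,hub)"]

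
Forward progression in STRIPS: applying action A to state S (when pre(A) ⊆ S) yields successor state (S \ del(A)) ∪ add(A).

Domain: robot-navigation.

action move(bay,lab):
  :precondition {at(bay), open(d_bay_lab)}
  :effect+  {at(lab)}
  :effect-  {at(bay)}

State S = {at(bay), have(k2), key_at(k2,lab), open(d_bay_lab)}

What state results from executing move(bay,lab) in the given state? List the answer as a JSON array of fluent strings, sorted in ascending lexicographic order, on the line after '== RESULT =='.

Compute (S \ del) ∪ add:
  pre ⊆ S: {at(bay), open(d_bay_lab)} ⊆ S  — applicable
  S \ del = {have(k2), key_at(k2,lab), open(d_bay_lab)}
  ∪ add   = {at(lab), have(k2), key_at(k2,lab), open(d_bay_lab)}

== RESULT ==
["at(lab)", "have(k2)", "key_at(k2,lab)", "open(d_bay_lab)"]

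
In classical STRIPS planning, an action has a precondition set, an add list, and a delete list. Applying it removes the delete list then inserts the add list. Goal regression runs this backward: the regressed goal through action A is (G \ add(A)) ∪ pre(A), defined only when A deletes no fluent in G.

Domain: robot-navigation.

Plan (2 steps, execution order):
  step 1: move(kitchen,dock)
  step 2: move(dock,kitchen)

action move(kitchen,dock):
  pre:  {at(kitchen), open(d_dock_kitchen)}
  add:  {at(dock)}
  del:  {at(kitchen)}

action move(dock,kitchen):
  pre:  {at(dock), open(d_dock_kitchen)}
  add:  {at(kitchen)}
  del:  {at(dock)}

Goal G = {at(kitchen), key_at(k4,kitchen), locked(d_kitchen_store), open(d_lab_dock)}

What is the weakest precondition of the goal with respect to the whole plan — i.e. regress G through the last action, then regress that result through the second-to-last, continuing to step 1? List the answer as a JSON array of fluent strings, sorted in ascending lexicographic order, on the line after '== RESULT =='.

Work backward from the goal:
  through step 2 (move(dock,kitchen)): drop {at(kitchen)}, keep {key_at(k4,kitchen), locked(d_kitchen_store), open(d_lab_dock)}, require {at(dock), open(d_dock_kitchen)}
    → {at(dock), key_at(k4,kitchen), locked(d_kitchen_store), open(d_dock_kitchen), open(d_lab_dock)}
  through step 1 (move(kitchen,dock)): drop {at(dock)}, keep {key_at(k4,kitchen), locked(d_kitchen_store), open(d_dock_kitchen), open(d_lab_dock)}, require {at(kitchen), open(d_dock_kitchen)}
    → {at(kitchen), key_at(k4,kitchen), locked(d_kitchen_store), open(d_dock_kitchen), open(d_lab_dock)}

== RESULT ==
["at(kitchen)", "key_at(k4,kitchen)", "locked(d_kitchen_store)", "open(d_dock_kitchen)", "open(d_lab_dock)"]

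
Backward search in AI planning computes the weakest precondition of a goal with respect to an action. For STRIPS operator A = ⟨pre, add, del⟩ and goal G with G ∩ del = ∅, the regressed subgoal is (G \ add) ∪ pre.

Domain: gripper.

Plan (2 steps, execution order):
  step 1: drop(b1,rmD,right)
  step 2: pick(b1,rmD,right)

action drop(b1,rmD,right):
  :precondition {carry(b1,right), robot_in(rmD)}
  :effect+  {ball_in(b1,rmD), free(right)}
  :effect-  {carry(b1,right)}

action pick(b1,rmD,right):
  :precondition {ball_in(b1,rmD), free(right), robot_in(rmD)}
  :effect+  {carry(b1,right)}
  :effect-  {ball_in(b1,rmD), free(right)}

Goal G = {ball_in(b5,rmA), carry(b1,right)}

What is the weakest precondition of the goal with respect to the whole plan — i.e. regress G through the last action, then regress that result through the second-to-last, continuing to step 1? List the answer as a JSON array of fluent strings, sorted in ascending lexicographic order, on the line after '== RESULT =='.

Regress step by step:
  through step 2 (pick(b1,rmD,right)): drop {carry(b1,right)}, keep {ball_in(b5,rmA)}, require {ball_in(b1,rmD), free(right), robot_in(rmD)}
    → {ball_in(b1,rmD), ball_in(b5,rmA), free(right), robot_in(rmD)}
  through step 1 (drop(b1,rmD,right)): drop {ball_in(b1,rmD), free(right)}, keep {ball_in(b5,rmA), robot_in(rmD)}, require {carry(b1,right), robot_in(rmD)}
    → {ball_in(b5,rmA), carry(b1,right), robot_in(rmD)}

== RESULT ==
["ball_in(b5,rmA)", "carry(b1,right)", "robot_in(rmD)"]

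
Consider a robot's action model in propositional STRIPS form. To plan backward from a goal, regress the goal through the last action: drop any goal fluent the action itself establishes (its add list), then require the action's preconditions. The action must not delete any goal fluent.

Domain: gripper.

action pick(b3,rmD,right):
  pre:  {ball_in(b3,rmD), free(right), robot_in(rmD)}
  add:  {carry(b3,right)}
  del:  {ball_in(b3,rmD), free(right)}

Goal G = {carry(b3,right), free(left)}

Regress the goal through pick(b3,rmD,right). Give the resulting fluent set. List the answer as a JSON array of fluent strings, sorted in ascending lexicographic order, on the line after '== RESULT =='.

Regress:
  G ∩ del = {}  (empty — regression defined)
  G \ add = {carry(b3,right), free(left)} \ {carry(b3,right)} = {free(left)}
  ∪ pre   = {free(left)} ∪ {ball_in(b3,rmD), free(right), robot_in(rmD)}
          = {ball_in(b3,rmD), free(left), free(right), robot_in(rmD)}

== RESULT ==
["ball_in(b3,rmD)", "free(left)", "free(right)", "robot_in(rmD)"]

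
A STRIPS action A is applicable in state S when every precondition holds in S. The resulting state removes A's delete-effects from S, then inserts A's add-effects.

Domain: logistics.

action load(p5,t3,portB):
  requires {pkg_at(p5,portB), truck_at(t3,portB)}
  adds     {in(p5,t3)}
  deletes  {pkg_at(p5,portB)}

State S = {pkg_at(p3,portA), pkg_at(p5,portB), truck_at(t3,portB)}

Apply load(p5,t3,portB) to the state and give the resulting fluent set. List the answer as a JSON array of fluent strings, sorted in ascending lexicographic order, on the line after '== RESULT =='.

Progress:
  pre ⊆ S: {pkg_at(p5,portB), truck_at(t3,portB)} ⊆ S  — applicable
  S \ del = {pkg_at(p3,portA), truck_at(t3,portB)}
  ∪ add   = {in(p5,t3), pkg_at(p3,portA), truck_at(t3,portB)}

== RESULT ==
["in(p5,t3)", "pkg_at(p3,portA)", "truck_at(t3,portB)"]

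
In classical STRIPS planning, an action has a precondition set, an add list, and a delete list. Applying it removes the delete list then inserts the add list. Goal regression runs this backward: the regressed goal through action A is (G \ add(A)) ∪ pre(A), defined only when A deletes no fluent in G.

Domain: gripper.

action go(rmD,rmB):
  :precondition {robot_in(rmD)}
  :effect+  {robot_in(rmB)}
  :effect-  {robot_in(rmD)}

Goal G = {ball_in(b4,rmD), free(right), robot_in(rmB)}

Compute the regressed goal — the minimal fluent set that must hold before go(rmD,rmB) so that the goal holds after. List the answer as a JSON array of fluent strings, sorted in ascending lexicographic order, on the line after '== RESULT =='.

Compute (G \ add) ∪ pre:
  G ∩ del = {}  (empty — regression defined)
  G \ add = {ball_in(b4,rmD), free(right), robot_in(rmB)} \ {robot_in(rmB)} = {ball_in(b4,rmD), free(right)}
  ∪ pre   = {ball_in(b4,rmD), free(right)} ∪ {robot_in(rmD)}
          = {ball_in(b4,rmD), free(right), robot_in(rmD)}

== RESULT ==
["ball_in(b4,rmD)", "free(right)", "robot_in(rmD)"]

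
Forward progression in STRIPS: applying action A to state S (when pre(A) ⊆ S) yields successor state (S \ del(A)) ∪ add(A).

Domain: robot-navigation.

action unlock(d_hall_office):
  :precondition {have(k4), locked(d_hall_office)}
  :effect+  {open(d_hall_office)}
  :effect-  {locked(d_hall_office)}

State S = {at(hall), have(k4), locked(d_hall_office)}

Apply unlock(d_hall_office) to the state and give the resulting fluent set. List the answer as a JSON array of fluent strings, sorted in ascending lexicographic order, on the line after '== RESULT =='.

Compute (S \ del) ∪ add:
  pre ⊆ S: {have(k4), locked(d_hall_office)} ⊆ S  — applicable
  S \ del = {at(hall), have(k4)}
  ∪ add   = {at(hall), have(k4), open(d_hall_office)}

== RESULT ==
["at(hall)", "have(k4)", "open(d_hall_office)"]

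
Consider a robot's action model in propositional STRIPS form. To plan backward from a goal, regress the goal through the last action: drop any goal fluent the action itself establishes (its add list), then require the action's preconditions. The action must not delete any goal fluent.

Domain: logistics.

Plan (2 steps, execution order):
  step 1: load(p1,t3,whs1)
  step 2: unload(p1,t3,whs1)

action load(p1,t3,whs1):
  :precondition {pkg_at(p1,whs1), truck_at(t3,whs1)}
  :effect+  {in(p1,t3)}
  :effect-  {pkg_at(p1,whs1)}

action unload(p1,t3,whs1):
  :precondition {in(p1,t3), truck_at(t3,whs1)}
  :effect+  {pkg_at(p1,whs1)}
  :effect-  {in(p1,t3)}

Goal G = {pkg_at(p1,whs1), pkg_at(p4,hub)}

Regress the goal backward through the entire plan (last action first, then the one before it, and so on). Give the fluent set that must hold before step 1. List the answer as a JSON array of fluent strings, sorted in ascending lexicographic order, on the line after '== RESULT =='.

Work backward from the goal:
  through step 2 (unload(p1,t3,whs1)): drop {pkg_at(p1,whs1)}, keep {pkg_at(p4,hub)}, require {in(p1,t3), truck_at(t3,whs1)}
    → {in(p1,t3), pkg_at(p4,hub), truck_at(t3,whs1)}
  through step 1 (load(p1,t3,whs1)): drop {in(p1,t3)}, keep {pkg_at(p4,hub), truck_at(t3,whs1)}, require {pkg_at(p1,whs1), truck_at(t3,whs1)}
    → {pkg_at(p1,whs1), pkg_at(p4,hub), truck_at(t3,whs1)}

== RESULT ==
["pkg_at(p1,whs1)", "pkg_at(p4,hub)", "truck_at(t3,whs1)"]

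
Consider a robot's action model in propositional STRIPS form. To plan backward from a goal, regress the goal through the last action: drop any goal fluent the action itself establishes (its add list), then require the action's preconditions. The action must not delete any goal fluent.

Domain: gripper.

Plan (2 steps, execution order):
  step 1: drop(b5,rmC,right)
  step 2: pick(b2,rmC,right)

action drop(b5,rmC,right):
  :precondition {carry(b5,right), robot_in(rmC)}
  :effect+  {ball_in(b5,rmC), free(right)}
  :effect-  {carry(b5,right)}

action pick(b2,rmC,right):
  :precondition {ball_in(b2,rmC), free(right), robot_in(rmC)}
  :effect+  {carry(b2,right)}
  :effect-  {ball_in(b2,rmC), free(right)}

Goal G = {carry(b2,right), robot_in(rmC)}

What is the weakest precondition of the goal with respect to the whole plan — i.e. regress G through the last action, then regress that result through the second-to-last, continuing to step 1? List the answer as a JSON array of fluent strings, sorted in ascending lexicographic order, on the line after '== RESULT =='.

Regress step by step:
  through step 2 (pick(b2,rmC,right)): drop {carry(b2,right)}, keep {robot_in(rmC)}, require {ball_in(b2,rmC), free(right), robot_in(rmC)}
    → {ball_in(b2,rmC), free(right), robot_in(rmC)}
  through step 1 (drop(b5,rmC,right)): drop {free(right)}, keep {ball_in(b2,rmC), robot_in(rmC)}, require {carry(b5,right), robot_in(rmC)}
    → {ball_in(b2,rmC), carry(b5,right), robot_in(rmC)}

== RESULT ==
["ball_in(b2,rmC)", "carry(b5,right)", "robot_in(rmC)"]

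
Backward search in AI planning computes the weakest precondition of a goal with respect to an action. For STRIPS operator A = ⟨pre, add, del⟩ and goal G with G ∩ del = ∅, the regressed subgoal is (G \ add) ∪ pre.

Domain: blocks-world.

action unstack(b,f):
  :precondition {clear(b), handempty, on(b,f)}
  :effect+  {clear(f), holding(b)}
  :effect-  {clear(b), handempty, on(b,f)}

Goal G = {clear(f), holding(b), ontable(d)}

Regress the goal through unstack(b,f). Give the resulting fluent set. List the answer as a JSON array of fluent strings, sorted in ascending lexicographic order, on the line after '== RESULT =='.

Regress:
  G ∩ del = {}  (empty — regression defined)
  G \ add = {clear(f), holding(b), ontable(d)} \ {clear(f), holding(b)} = {ontable(d)}
  ∪ pre   = {ontable(d)} ∪ {clear(b), handempty, on(b,f)}
          = {clear(b), handempty, on(b,f), ontable(d)}

== RESULT ==
["clear(b)", "handempty", "on(b,f)", "ontable(d)"]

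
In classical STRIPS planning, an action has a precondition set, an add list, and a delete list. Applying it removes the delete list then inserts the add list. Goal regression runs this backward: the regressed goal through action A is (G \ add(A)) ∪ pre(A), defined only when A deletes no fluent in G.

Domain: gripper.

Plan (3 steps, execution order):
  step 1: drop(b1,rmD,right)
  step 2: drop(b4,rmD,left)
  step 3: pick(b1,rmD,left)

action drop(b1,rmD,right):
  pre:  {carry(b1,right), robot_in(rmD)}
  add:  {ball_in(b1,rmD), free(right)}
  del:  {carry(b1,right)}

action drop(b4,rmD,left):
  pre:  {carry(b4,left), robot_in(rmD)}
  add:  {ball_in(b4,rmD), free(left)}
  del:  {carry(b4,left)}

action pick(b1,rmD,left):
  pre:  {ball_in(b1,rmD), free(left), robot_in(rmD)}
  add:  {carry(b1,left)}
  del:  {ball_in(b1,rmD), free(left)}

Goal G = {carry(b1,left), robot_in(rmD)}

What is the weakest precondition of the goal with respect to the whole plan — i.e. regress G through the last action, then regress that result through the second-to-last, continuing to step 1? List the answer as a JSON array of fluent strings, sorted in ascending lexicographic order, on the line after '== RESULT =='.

Work backward from the goal:
  through step 3 (pick(b1,rmD,left)): drop {carry(b1,left)}, keep {robot_in(rmD)}, require {ball_in(b1,rmD), free(left), robot_in(rmD)}
    → {ball_in(b1,rmD), free(left), robot_in(rmD)}
  through step 2 (drop(b4,rmD,left)): drop {free(left)}, keep {ball_in(b1,rmD), robot_in(rmD)}, require {carry(b4,left), robot_in(rmD)}
    → {ball_in(b1,rmD), carry(b4,left), robot_in(rmD)}
  through step 1 (drop(b1,rmD,right)): drop {ball_in(b1,rmD)}, keep {carry(b4,left), robot_in(rmD)}, require {carry(b1,right), robot_in(rmD)}
    → {carry(b1,right), carry(b4,left), robot_in(rmD)}

== RESULT ==
["carry(b1,right)", "carry(b4,left)", "robot_in(rmD)"]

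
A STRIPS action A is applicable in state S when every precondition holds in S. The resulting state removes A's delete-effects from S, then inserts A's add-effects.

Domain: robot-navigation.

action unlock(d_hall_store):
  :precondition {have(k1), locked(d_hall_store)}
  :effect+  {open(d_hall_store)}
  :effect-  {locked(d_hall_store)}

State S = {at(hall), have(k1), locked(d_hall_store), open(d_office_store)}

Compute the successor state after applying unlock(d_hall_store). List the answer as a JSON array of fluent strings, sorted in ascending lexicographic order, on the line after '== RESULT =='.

Progress:
  pre ⊆ S: {have(k1), locked(d_hall_store)} ⊆ S  — applicable
  S \ del = {at(hall), have(k1), open(d_office_store)}
  ∪ add   = {at(hall), have(k1), open(d_hall_store), open(d_office_store)}

== RESULT ==
["at(hall)", "have(k1)", "open(d_hall_store)", "open(d_office_store)"]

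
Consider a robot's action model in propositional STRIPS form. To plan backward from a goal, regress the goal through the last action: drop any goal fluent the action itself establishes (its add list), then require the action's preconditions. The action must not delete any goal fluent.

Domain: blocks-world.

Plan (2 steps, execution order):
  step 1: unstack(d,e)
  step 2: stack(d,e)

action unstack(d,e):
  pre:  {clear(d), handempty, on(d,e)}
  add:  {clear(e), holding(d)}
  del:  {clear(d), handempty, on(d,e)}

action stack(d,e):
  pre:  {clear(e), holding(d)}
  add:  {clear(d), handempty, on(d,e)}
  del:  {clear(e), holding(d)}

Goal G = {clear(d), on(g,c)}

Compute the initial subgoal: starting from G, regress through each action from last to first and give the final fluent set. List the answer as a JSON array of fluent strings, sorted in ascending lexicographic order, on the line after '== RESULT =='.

Work backward from the goal:
  through step 2 (stack(d,e)): drop {clear(d)}, keep {on(g,c)}, require {clear(e), holding(d)}
    → {clear(e), holding(d), on(g,c)}
  through step 1 (unstack(d,e)): drop {clear(e), holding(d)}, keep {on(g,c)}, require {clear(d), handempty, on(d,e)}
    → {clear(d), handempty, on(d,e), on(g,c)}

== RESULT ==
["clear(d)", "handempty", "on(d,e)", "on(g,c)"]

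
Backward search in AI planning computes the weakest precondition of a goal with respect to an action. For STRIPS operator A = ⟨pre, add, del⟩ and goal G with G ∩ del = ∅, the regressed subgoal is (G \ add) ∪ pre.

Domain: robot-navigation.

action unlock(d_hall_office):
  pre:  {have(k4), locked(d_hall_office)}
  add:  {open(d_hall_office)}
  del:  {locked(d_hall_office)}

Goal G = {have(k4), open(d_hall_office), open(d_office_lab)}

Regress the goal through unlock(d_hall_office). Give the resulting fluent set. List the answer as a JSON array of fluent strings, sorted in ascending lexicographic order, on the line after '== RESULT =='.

Regress:
  G ∩ del = {}  (empty — regression defined)
  G \ add = {have(k4), open(d_hall_office), open(d_office_lab)} \ {open(d_hall_office)} = {have(k4), open(d_office_lab)}
  ∪ pre   = {have(k4), open(d_office_lab)} ∪ {have(k4), locked(d_hall_office)}
          = {have(k4), locked(d_hall_office), open(d_office_lab)}

== RESULT ==
["have(k4)", "locked(d_hall_office)", "open(d_office_lab)"]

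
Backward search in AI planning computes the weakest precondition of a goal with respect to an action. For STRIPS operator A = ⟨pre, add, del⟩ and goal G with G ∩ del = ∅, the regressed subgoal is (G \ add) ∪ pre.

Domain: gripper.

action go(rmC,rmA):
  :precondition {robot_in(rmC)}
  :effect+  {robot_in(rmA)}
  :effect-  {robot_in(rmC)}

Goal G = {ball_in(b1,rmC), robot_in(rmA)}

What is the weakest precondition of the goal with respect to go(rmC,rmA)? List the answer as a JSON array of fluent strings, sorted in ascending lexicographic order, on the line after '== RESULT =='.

Regress:
  G ∩ del = {}  (empty — regression defined)
  G \ add = {ball_in(b1,rmC), robot_in(rmA)} \ {robot_in(rmA)} = {ball_in(b1,rmC)}
  ∪ pre   = {ball_in(b1,rmC)} ∪ {robot_in(rmC)}
          = {ball_in(b1,rmC), robot_in(rmC)}

== RESULT ==
["ball_in(b1,rmC)", "robot_in(rmC)"]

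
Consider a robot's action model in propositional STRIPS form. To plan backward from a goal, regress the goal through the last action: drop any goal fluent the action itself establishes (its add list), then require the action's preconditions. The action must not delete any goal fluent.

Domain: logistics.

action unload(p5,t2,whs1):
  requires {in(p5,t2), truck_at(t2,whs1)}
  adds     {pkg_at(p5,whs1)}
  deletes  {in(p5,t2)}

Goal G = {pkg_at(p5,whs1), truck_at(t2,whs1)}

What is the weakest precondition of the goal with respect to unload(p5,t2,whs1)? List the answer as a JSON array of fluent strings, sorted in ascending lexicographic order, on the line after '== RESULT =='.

Regress:
  G ∩ del = {}  (empty — regression defined)
  G \ add = {pkg_at(p5,whs1), truck_at(t2,whs1)} \ {pkg_at(p5,whs1)} = {truck_at(t2,whs1)}
  ∪ pre   = {truck_at(t2,whs1)} ∪ {in(p5,t2), truck_at(t2,whs1)}
          = {in(p5,t2), truck_at(t2,whs1)}

== RESULT ==
["in(p5,t2)", "truck_at(t2,whs1)"]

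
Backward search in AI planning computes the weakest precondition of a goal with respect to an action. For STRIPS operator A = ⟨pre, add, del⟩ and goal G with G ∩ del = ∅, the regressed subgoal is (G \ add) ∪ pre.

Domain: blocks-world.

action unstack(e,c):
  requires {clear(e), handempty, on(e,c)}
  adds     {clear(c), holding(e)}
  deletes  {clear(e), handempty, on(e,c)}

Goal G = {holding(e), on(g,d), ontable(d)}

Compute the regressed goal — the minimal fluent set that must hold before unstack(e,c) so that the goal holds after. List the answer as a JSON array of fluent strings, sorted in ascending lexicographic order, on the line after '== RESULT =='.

Regress:
  G ∩ del = {}  (empty — regression defined)
  G \ add = {holding(e), on(g,d), ontable(d)} \ {clear(c), holding(e)} = {on(g,d), ontable(d)}
  ∪ pre   = {on(g,d), ontable(d)} ∪ {clear(e), handempty, on(e,c)}
          = {clear(e), handempty, on(e,c), on(g,d), ontable(d)}

== RESULT ==
["clear(e)", "handempty", "on(e,c)", "on(g,d)", "ontable(d)"]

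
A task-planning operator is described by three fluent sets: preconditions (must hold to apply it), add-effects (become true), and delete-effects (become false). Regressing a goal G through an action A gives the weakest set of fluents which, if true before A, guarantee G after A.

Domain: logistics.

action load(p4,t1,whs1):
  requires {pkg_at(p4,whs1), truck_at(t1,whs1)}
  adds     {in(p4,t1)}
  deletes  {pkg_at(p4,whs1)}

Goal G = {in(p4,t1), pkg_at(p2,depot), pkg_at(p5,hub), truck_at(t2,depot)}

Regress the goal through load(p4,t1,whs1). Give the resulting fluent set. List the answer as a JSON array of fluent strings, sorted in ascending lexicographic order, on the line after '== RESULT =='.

Regress:
  G ∩ del = {}  (empty — regression defined)
  G \ add = {in(p4,t1), pkg_at(p2,depot), pkg_at(p5,hub), truck_at(t2,depot)} \ {in(p4,t1)} = {pkg_at(p2,depot), pkg_at(p5,hub), truck_at(t2,depot)}
  ∪ pre   = {pkg_at(p2,depot), pkg_at(p5,hub), truck_at(t2,depot)} ∪ {pkg_at(p4,whs1), truck_at(t1,whs1)}
          = {pkg_at(p2,depot), pkg_at(p4,whs1), pkg_at(p5,hub), truck_at(t1,whs1), truck_at(t2,depot)}

== RESULT ==
["pkg_at(p2,depot)", "pkg_at(p4,whs1)", "pkg_at(p5,hub)", "truck_at(t1,whs1)", "truck_at(t2,depot)"]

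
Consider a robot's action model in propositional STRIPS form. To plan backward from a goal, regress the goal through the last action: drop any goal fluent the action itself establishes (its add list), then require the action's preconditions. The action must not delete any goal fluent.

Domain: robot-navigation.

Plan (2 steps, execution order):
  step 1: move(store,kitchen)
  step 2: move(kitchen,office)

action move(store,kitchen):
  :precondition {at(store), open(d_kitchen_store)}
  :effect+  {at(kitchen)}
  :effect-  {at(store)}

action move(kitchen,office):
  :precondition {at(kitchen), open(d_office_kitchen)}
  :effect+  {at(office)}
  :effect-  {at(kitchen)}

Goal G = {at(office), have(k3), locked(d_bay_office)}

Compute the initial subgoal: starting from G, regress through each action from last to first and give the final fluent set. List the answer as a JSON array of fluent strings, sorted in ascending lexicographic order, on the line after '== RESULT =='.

Regress step by step:
  through step 2 (move(kitchen,office)): drop {at(office)}, keep {have(k3), locked(d_bay_office)}, require {at(kitchen), open(d_office_kitchen)}
    → {at(kitchen), have(k3), locked(d_bay_office), open(d_office_kitchen)}
  through step 1 (move(store,kitchen)): drop {at(kitchen)}, keep {have(k3), locked(d_bay_office), open(d_office_kitchen)}, require {at(store), open(d_kitchen_store)}
    → {at(store), have(k3), locked(d_bay_office), open(d_kitchen_store), open(d_office_kitchen)}

== RESULT ==
["at(store)", "have(k3)", "locked(d_bay_office)", "open(d_kitchen_store)", "open(d_office_kitchen)"]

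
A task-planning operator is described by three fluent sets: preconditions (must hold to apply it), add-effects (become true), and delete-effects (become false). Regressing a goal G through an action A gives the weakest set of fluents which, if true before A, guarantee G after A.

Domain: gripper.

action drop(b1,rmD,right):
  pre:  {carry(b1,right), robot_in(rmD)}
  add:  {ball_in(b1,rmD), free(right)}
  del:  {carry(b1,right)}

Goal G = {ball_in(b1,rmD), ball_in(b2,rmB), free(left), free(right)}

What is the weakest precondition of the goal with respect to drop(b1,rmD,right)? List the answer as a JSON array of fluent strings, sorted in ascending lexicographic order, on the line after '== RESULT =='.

Compute (G \ add) ∪ pre:
  G ∩ del = {}  (empty — regression defined)
  G \ add = {ball_in(b1,rmD), ball_in(b2,rmB), free(left), free(right)} \ {ball_in(b1,rmD), free(right)} = {ball_in(b2,rmB), free(left)}
  ∪ pre   = {ball_in(b2,rmB), free(left)} ∪ {carry(b1,right), robot_in(rmD)}
          = {ball_in(b2,rmB), carry(b1,right), free(left), robot_in(rmD)}

== RESULT ==
["ball_in(b2,rmB)", "carry(b1,right)", "free(left)", "robot_in(rmD)"]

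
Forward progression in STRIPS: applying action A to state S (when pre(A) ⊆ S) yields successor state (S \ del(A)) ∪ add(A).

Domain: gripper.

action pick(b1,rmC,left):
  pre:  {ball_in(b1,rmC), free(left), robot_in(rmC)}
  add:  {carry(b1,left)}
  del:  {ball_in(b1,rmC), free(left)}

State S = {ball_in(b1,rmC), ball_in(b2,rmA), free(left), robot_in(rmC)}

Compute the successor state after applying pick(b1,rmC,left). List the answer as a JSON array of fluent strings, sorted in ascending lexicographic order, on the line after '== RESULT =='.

Compute (S \ del) ∪ add:
  pre ⊆ S: {ball_in(b1,rmC), free(left), robot_in(rmC)} ⊆ S  — applicable
  S \ del = {ball_in(b2,rmA), robot_in(rmC)}
  ∪ add   = {ball_in(b2,rmA), carry(b1,left), robot_in(rmC)}

== RESULT ==
["ball_in(b2,rmA)", "carry(b1,left)", "robot_in(rmC)"]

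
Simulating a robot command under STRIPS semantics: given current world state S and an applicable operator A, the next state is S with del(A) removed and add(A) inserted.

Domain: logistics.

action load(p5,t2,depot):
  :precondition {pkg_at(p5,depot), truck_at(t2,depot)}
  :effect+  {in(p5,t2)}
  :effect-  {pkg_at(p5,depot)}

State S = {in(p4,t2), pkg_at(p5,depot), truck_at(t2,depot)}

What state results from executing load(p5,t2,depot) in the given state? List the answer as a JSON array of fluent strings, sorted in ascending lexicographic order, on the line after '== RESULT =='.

Progress:
  pre ⊆ S: {pkg_at(p5,depot), truck_at(t2,depot)} ⊆ S  — applicable
  S \ del = {in(p4,t2), truck_at(t2,depot)}
  ∪ add   = {in(p4,t2), in(p5,t2), truck_at(t2,depot)}

== RESULT ==
["in(p4,t2)", "in(p5,t2)", "truck_at(t2,depot)"]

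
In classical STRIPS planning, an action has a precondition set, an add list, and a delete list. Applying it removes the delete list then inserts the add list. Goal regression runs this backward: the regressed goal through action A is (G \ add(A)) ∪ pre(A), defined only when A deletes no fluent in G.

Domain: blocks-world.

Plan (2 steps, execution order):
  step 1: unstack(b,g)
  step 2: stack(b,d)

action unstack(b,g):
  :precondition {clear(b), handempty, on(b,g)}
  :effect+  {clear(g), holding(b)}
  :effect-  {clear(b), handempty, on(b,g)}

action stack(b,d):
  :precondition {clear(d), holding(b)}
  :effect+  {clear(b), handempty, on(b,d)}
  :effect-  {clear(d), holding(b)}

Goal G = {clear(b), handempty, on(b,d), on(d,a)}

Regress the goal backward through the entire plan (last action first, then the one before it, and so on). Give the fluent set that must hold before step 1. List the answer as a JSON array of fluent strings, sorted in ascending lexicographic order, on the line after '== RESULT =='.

Regress step by step:
  through step 2 (stack(b,d)): drop {clear(b), handempty, on(b,d)}, keep {on(d,a)}, require {clear(d), holding(b)}
    → {clear(d), holding(b), on(d,a)}
  through step 1 (unstack(b,g)): drop {holding(b)}, keep {clear(d), on(d,a)}, require {clear(b), handempty, on(b,g)}
    → {clear(b), clear(d), handempty, on(b,g), on(d,a)}

== RESULT ==
["clear(b)", "clear(d)", "handempty", "on(b,g)", "on(d,a)"]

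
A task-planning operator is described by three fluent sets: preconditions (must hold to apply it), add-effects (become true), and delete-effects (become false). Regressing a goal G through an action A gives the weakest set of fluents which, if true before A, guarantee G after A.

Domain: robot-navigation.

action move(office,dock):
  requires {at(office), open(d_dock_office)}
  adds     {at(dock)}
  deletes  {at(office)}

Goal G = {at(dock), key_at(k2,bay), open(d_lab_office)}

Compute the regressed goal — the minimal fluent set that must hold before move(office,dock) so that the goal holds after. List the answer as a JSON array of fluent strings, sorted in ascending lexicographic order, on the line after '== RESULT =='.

Regress:
  G ∩ del = {}  (empty — regression defined)
  G \ add = {at(dock), key_at(k2,bay), open(d_lab_office)} \ {at(dock)} = {key_at(k2,bay), open(d_lab_office)}
  ∪ pre   = {key_at(k2,bay), open(d_lab_office)} ∪ {at(office), open(d_dock_office)}
          = {at(office), key_at(k2,bay), open(d_dock_office), open(d_lab_office)}

== RESULT ==
["at(office)", "key_at(k2,bay)", "open(d_dock_office)", "open(d_lab_office)"]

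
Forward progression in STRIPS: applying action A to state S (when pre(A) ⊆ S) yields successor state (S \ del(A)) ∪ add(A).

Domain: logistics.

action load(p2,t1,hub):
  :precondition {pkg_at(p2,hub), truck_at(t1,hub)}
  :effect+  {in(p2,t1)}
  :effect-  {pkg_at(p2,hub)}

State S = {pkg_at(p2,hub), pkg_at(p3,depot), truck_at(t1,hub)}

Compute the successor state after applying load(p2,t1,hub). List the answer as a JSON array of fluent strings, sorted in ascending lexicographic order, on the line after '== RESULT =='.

Progress:
  pre ⊆ S: {pkg_at(p2,hub), truck_at(t1,hub)} ⊆ S  — applicable
  S \ del = {pkg_at(p3,depot), truck_at(t1,hub)}
  ∪ add   = {in(p2,t1), pkg_at(p3,depot), truck_at(t1,hub)}

== RESULT ==
["in(p2,t1)", "pkg_at(p3,depot)", "truck_at(t1,hub)"]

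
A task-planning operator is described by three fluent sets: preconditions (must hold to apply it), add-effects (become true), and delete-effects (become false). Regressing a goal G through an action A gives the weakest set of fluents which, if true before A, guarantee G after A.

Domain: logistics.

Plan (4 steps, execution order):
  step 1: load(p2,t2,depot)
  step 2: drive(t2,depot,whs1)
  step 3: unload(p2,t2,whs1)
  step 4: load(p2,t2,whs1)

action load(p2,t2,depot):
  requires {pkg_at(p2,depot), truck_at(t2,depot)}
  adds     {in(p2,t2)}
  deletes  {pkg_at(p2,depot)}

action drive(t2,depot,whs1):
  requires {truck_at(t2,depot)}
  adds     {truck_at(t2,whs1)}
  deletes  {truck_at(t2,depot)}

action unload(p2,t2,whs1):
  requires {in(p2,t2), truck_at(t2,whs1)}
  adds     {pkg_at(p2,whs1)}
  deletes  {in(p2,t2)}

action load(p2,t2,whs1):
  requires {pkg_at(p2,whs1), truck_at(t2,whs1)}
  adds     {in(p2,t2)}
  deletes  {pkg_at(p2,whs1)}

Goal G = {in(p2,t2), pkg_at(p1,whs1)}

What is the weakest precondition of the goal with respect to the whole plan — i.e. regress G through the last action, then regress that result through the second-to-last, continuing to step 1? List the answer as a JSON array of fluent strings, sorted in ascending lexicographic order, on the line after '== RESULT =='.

Regress step by step:
  through step 4 (load(p2,t2,whs1)): drop {in(p2,t2)}, keep {pkg_at(p1,whs1)}, require {pkg_at(p2,whs1), truck_at(t2,whs1)}
    → {pkg_at(p1,whs1), pkg_at(p2,whs1), truck_at(t2,whs1)}
  through step 3 (unload(p2,t2,whs1)): drop {pkg_at(p2,whs1)}, keep {pkg_at(p1,whs1), truck_at(t2,whs1)}, require {in(p2,t2), truck_at(t2,whs1)}
    → {in(p2,t2), pkg_at(p1,whs1), truck_at(t2,whs1)}
  through step 2 (drive(t2,depot,whs1)): drop {truck_at(t2,whs1)}, keep {in(p2,t2), pkg_at(p1,whs1)}, require {truck_at(t2,depot)}
    → {in(p2,t2), pkg_at(p1,whs1), truck_at(t2,depot)}
  through step 1 (load(p2,t2,depot)): drop {in(p2,t2)}, keep {pkg_at(p1,whs1), truck_at(t2,depot)}, require {pkg_at(p2,depot), truck_at(t2,depot)}
    → {pkg_at(p1,whs1), pkg_at(p2,depot), truck_at(t2,depot)}

== RESULT ==
["pkg_at(p1,whs1)", "pkg_at(p2,depot)", "truck_at(t2,depot)"]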